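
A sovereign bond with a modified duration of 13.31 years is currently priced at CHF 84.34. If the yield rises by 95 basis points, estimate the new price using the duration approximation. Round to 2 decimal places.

CHF 73.68

Duration approximation: ΔP/P ≈ -D_mod · Δy = -13.31 × (+0.0095) = -0.126445.
New price ≈ 84.34 × (1 - 0.126445) = 73.6756287.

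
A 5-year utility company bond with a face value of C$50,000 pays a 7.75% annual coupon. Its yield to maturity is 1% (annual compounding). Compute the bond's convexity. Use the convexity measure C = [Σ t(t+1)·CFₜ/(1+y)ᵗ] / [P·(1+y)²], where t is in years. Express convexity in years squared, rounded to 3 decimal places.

24.926

With y = 0.01:
  t   CF        PV=CF/(1+0.01)^t    t·PV        t(t+1)·PV
  1     3,875.00     3,836.6337     3,836.6337       7,673.2673
  2     3,875.00     3,798.6472     7,597.2944      22,791.8831
  3     3,875.00     3,761.0368    11,283.1105      45,132.4419
  4     3,875.00     3,723.7988    14,895.1953      74,475.9767
  5    53,875.00    51,260.2139   256,301.0696   1,537,806.4176
  Σ                 66,380.3304   293,913.3035   1,687,879.9866
P = 66,380.3304.
Convexity = Σ t(t+1)·PV / [P·(1+y)²] = 1,687,879.9866 / (66,380.3304 × 1.020100) = 24.92639.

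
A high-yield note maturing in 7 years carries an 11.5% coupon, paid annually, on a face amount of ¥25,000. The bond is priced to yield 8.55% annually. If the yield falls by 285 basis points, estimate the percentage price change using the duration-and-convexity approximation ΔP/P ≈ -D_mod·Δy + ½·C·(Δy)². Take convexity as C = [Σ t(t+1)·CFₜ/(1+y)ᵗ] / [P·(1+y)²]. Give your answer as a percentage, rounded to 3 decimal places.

With y = 0.0855:
  t   CF        PV=CF/(1+0.0855)^t    t·PV        t(t+1)·PV
  1     2,875.00     2,648.5491     2,648.5491       5,297.0981
  2     2,875.00     2,439.9346     4,879.8693      14,639.6079
  3     2,875.00     2,247.7519     6,743.2556      26,973.0223
  4     2,875.00     2,070.7065     8,282.8258      41,414.1292
  5     2,875.00     1,907.6061     9,538.0307      57,228.1840
  6     2,875.00     1,757.3525    10,544.1150      73,808.8048
  7    27,875.00    15,696.6177   109,876.3241     879,010.5924
  Σ                 28,768.5184   152,512.9694   1,098,371.4387
P = 28,768.5184; D_Mac = 5.30138 yrs; D_mod = 4.88382 yrs; C = 32.40202.
Duration effect: -4.88382 × (-0.0285) = +0.139189
Convexity effect: 0.5 × 32.40202 × (-0.0285)² = +0.0131593
ΔP/P ≈ +0.139189 + 0.0131593 = +0.152348 = +15.2348%.

+15.235%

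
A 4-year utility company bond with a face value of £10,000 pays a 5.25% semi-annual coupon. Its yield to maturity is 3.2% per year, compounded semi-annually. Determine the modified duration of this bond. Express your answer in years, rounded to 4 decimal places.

3.6165 years

Periodic yield y = 0.016. First find Macaulay duration:
  t   CF        PV=CF/(1+0.016)^t    t·PV
  1       262.50       258.3661       258.3661
  2       262.50       254.2974       508.5948
  3       262.50       250.2927       750.8781
  4       262.50       246.3511       985.4043
  5       262.50       242.4715     1,212.3577
  6       262.50       238.6531     1,431.9185
  7       262.50       234.8948     1,644.2634
  8    10,262.50     9,038.6487    72,309.1895
  Σ                 10,763.9754    79,100.9725
P = 10,763.9754; Macaulay duration = 79,100.9725 / 10,763.9754 = 7.34868 half-year periods = 3.67434 years.
Modified duration = D_Mac / (1 + y) = 3.67434 / 1.016 = 3.61647 years.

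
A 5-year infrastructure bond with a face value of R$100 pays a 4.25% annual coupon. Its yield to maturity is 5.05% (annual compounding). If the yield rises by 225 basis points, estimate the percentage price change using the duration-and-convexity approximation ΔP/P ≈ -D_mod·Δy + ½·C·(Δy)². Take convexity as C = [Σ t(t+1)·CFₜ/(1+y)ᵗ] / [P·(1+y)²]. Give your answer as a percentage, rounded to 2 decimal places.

With y = 0.0505:
  t   CF        PV=CF/(1+0.0505)^t    t·PV        t(t+1)·PV
  1         4.25         4.0457         4.0457           8.0914
  2         4.25         3.8512         7.7024          23.1072
  3         4.25         3.6661        10.9982          43.9928
  4         4.25         3.4898        13.9593          69.7967
  5       104.25        81.4884       407.4420       2,444.6519
  Σ                     96.5412       444.1476       2,589.6401
P = 96.5412; D_Mac = 4.60060 yrs; D_mod = 4.37944 yrs; C = 24.30718.
Duration effect: -4.37944 × (+0.0225) = -0.098537
Convexity effect: 0.5 × 24.30718 × (0.0225)² = +0.0061528
ΔP/P ≈ -0.098537 + 0.0061528 = -0.092385 = -9.2385%.

-9.24%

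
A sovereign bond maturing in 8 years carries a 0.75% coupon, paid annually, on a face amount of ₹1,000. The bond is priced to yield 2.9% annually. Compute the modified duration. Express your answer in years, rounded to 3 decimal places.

Periodic yield y = 0.029. First find Macaulay duration:
  t   CF        PV=CF/(1+0.029)^t    t·PV
  1         7.50         7.2886         7.2886
  2         7.50         7.0832        14.1664
  3         7.50         6.8836        20.6508
  4         7.50         6.6896        26.7584
  5         7.50         6.5011        32.5053
  6         7.50         6.3178        37.9071
  7         7.50         6.1398        42.9785
  8     1,007.50       801.5342     6,412.2736
  Σ                    848.4379     6,594.5287
P = 848.4379; Macaulay duration = 6,594.5287 / 848.4379 = 7.77255 years.
Modified duration = D_Mac / (1 + y) = 7.77255 / 1.029 = 7.55350 years.

7.554 years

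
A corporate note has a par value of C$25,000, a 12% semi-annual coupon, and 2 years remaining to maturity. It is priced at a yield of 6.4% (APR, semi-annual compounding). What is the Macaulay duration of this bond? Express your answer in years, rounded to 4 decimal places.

Periodic yield y = 0.032. Discount each cash flow and weight by its period:
  t   CF        PV=CF/(1+0.032)^t    t·PV
  1     1,500.00     1,453.4884     1,453.4884
  2     1,500.00     1,408.4190     2,816.8379
  3     1,500.00     1,364.7471     4,094.2412
  4    26,500.00    23,362.9180    93,451.6720
  Σ                 27,589.5724   101,816.2395
Price P = Σ PV = 27,589.5724.
Macaulay duration = Σ(t·PV) / P = 101,816.2395 / 27,589.5724 = 3.69039 half-year periods.
In years: 3.69039 / 2 = 1.84519 years.

1.8452 years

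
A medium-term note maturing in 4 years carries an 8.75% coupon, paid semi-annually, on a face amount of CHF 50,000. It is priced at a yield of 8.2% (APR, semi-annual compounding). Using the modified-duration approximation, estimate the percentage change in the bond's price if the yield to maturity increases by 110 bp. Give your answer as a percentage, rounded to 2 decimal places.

-3.66%

Periodic yield y = 0.041. Modified duration first:
  t   CF        PV=CF/(1+0.041)^t    t·PV
  1     2,187.50     2,101.3449     2,101.3449
  2     2,187.50     2,018.5830     4,037.1659
  3     2,187.50     1,939.0807     5,817.2420
  4     2,187.50     1,862.7096     7,450.8382
  5     2,187.50     1,789.3464     8,946.7318
  6     2,187.50     1,718.8726    10,313.2355
  7     2,187.50     1,651.1744    11,558.2210
  8    52,187.50    37,840.8303   302,726.6422
  Σ                 50,921.9417   352,951.4215
P = 50,921.9417; D_Mac = 6.93122 half-year periods = 3.46561 yrs; D_mod = 3.46561/(1+0.041) = 3.32912 yrs.
ΔP/P ≈ -D_mod · Δy = -3.32912 × (+0.011) = -0.036620 = -3.6620%.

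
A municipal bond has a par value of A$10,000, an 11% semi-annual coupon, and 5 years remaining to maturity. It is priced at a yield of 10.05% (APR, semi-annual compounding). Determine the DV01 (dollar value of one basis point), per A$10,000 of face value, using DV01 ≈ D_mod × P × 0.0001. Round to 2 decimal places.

Periodic yield y = 0.05025.
  t   CF        PV=CF/(1+0.05025)^t    t·PV
  1       550.00       523.6848       523.6848
  2       550.00       498.6287       997.2575
  3       550.00       474.7715     1,424.3144
  4       550.00       452.0557     1,808.2227
  5       550.00       430.4267     2,152.1337
  6       550.00       409.8326     2,458.9959
  7       550.00       390.2239     2,731.5673
  8       550.00       371.5533     2,972.4267
  9       550.00       353.7761     3,183.9848
  10   10,550.00     6,461.3841    64,613.8408
  Σ                 10,366.3375    82,866.4286
P = 10,366.3375; D_Mac = 7.99380 half-year periods = 3.99690 yrs; D_mod = 3.80567 yrs.
DV01 ≈ 3.80567 × 10,366.3375 × 0.0001 = 3.945081.

A$3.95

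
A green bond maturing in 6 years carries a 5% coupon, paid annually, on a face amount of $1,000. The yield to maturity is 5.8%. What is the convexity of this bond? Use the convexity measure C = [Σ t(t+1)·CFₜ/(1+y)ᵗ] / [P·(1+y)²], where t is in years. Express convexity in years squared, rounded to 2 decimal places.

With y = 0.058:
  t   CF        PV=CF/(1+0.058)^t    t·PV        t(t+1)·PV
  1        50.00        47.2590        47.2590          94.5180
  2        50.00        44.6682        89.3364         268.0093
  3        50.00        42.2195       126.6585         506.6339
  4        50.00        39.9050       159.6200         798.1000
  5        50.00        37.7174       188.5870       1,131.5218
  6     1,050.00       748.6439     4,491.8634      31,443.0440
  Σ                    960.4130     5,103.3243      34,241.8270
P = 960.4130.
Convexity = Σ t(t+1)·PV / [P·(1+y)²] = 34,241.8270 / (960.4130 × 1.119364) = 31.85133.

31.85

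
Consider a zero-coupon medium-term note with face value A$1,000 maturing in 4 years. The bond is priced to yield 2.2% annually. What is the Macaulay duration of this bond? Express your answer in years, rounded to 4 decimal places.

4.0000 years

A zero-coupon bond has a single cash flow at maturity, so its Macaulay duration equals its maturity: 4 years.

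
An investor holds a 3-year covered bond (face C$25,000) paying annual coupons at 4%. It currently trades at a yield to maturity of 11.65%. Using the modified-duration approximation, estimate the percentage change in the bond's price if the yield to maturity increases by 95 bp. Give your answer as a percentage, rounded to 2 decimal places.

Periodic yield y = 0.1165. Modified duration first:
  t   CF        PV=CF/(1+0.1165)^t    t·PV
  1     1,000.00       895.6561       895.6561
  2     1,000.00       802.1998     1,604.3996
  3    26,000.00    18,680.8729    56,042.6187
  Σ                 20,378.7288    58,542.6744
P = 20,378.7288; D_Mac = 2.87273 yrs; D_mod = 2.87273/(1+0.1165) = 2.57298 yrs.
ΔP/P ≈ -D_mod · Δy = -2.57298 × (+0.0095) = -0.024443 = -2.4443%.

-2.44%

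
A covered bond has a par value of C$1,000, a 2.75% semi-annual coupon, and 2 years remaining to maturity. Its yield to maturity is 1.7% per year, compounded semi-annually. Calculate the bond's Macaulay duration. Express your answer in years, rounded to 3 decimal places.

1.960 years

Periodic yield y = 0.0085. Discount each cash flow and weight by its period:
  t   CF        PV=CF/(1+0.0085)^t    t·PV
  1        13.75        13.6341        13.6341
  2        13.75        13.5192        27.0384
  3        13.75        13.4053        40.2158
  4     1,013.75       980.0027     3,920.0107
  Σ                  1,020.5612     4,000.8989
Price P = Σ PV = 1,020.5612.
Macaulay duration = Σ(t·PV) / P = 4,000.8989 / 1,020.5612 = 3.92029 half-year periods.
In years: 3.92029 / 2 = 1.96015 years.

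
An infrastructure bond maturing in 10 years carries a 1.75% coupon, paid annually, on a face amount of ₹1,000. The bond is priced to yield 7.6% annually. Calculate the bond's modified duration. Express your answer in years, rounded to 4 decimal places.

8.3497 years

Periodic yield y = 0.076. First find Macaulay duration:
  t   CF        PV=CF/(1+0.076)^t    t·PV
  1        17.50        16.2639        16.2639
  2        17.50        15.1152        30.2304
  3        17.50        14.0476        42.1427
  4        17.50        13.0554        52.2215
  5        17.50        12.1332        60.6662
  6        17.50        11.2762        67.6575
  7        17.50        10.4798        73.3585
  8        17.50         9.7396        77.9166
  9        17.50         9.0516        81.4648
  10    1,017.50       489.1158     4,891.1581
  Σ                    600.2784     5,393.0801
P = 600.2784; Macaulay duration = 5,393.0801 / 600.2784 = 8.98430 years.
Modified duration = D_Mac / (1 + y) = 8.98430 / 1.076 = 8.34972 years.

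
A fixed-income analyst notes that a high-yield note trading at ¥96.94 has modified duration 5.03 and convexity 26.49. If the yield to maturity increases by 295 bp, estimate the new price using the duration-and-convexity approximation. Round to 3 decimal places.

Duration effect: -D_mod·Δy = -5.03 × (+0.0295) = -0.148385
Convexity effect: ½·C·(Δy)² = 0.5 × 26.49 × (0.0295)² = +0.01152646125
ΔP/P ≈ -0.148385 + 0.01152646125 = -0.13685853875
New price ≈ 96.94 × (1 - 0.13685853875) = 83.672933253575.

¥83.673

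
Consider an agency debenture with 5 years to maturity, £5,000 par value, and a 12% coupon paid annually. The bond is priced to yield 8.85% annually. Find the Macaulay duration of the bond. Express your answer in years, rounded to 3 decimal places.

Periodic yield y = 0.0885. Discount each cash flow and weight by its year:
  t   CF        PV=CF/(1+0.0885)^t    t·PV
  1       600.00       551.2173       551.2173
  2       600.00       506.4008     1,012.8016
  3       600.00       465.2281     1,395.6843
  4       600.00       427.4030     1,709.6118
  5     5,600.00     3,664.7627    18,323.8136
  Σ                  5,615.0118    22,993.1286
Price P = Σ PV = 5,615.0118.
Macaulay duration = Σ(t·PV) / P = 22,993.1286 / 5,615.0118 = 4.09494 years.

4.095 years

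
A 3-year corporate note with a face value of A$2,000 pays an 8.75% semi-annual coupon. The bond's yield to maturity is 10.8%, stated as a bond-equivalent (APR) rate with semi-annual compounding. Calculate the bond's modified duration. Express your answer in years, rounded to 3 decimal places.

2.555 years

Periodic yield y = 0.054. First find Macaulay duration:
  t   CF        PV=CF/(1+0.054)^t    t·PV
  1        87.50        83.0171        83.0171
  2        87.50        78.7638       157.5277
  3        87.50        74.7285       224.1855
  4        87.50        70.8999       283.5996
  5        87.50        67.2675       336.3373
  6     2,087.50     1,522.5895     9,135.5368
  Σ                  1,897.2662    10,220.2038
P = 1,897.2662; Macaulay duration = 10,220.2038 / 1,897.2662 = 5.38681 half-year periods = 2.69340 years.
Modified duration = D_Mac / (1 + y) = 2.69340 / 1.054 = 2.55541 years.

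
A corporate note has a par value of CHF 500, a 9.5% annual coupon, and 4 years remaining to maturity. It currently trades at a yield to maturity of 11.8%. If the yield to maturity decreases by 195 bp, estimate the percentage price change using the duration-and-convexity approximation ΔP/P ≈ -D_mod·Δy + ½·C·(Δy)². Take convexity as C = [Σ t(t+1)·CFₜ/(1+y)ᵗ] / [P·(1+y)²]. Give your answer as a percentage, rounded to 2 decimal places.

+6.34%

With y = 0.118:
  t   CF        PV=CF/(1+0.118)^t    t·PV        t(t+1)·PV
  1        47.50        42.4866        42.4866          84.9732
  2        47.50        38.0023        76.0046         228.0139
  3        47.50        33.9913       101.9740         407.8960
  4       547.50       350.4426     1,401.7705       7,008.8523
  Σ                    464.9228     1,622.2357       7,729.7353
P = 464.9228; D_Mac = 3.48926 yrs; D_mod = 3.12098 yrs; C = 13.30149.
Duration effect: -3.12098 × (-0.0195) = +0.060859
Convexity effect: 0.5 × 13.30149 × (-0.0195)² = +0.0025289
ΔP/P ≈ +0.060859 + 0.0025289 = +0.063388 = +6.3388%.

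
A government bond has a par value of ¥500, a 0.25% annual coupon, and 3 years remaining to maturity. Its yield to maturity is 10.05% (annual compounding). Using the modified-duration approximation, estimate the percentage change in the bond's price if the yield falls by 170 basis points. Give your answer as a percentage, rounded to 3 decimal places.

+4.621%

Periodic yield y = 0.1005. Modified duration first:
  t   CF        PV=CF/(1+0.1005)^t    t·PV
  1         1.25         1.1358         1.1358
  2         1.25         1.0321         2.0642
  3       501.25       376.0835     1,128.2504
  Σ                    378.2514     1,131.4505
P = 378.2514; D_Mac = 2.99127 yrs; D_mod = 2.99127/(1+0.1005) = 2.71810 yrs.
ΔP/P ≈ -D_mod · Δy = -2.71810 × (-0.017) = +0.046208 = +4.6208%.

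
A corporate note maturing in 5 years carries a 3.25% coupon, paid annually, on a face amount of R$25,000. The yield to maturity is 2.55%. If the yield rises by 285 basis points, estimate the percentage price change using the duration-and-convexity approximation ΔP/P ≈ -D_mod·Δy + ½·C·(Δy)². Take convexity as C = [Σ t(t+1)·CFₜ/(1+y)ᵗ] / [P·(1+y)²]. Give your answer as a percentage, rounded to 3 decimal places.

-11.997%

With y = 0.0255:
  t   CF        PV=CF/(1+0.0255)^t    t·PV        t(t+1)·PV
  1       812.50       792.2964       792.2964       1,584.5929
  2       812.50       772.5953     1,545.1905       4,635.5716
  3       812.50       753.3840     2,260.1519       9,040.6076
  4       812.50       734.6504     2,938.6015      14,693.0077
  5    25,812.50    22,758.9250   113,794.6252     682,767.7513
  Σ                 25,811.8511   121,330.8656     712,721.5311
P = 25,811.8511; D_Mac = 4.70059 yrs; D_mod = 4.58370 yrs; C = 26.25605.
Duration effect: -4.58370 × (+0.0285) = -0.130636
Convexity effect: 0.5 × 26.25605 × (0.0285)² = +0.0106632
ΔP/P ≈ -0.130636 + 0.0106632 = -0.119972 = -11.9972%.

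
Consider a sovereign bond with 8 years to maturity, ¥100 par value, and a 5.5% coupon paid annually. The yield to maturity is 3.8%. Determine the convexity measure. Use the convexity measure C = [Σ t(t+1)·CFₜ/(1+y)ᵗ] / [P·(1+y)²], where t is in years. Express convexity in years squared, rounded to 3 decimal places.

53.173

With y = 0.038:
  t   CF        PV=CF/(1+0.038)^t    t·PV        t(t+1)·PV
  1         5.50         5.2987         5.2987          10.5973
  2         5.50         5.1047        10.2093          30.6280
  3         5.50         4.9178        14.7534          59.0136
  4         5.50         4.7378        18.9510          94.7552
  5         5.50         4.5643        22.8216         136.9295
  6         5.50         4.3972        26.3833         184.6834
  7         5.50         4.2362        29.6537         237.2298
  8       105.50        78.2841       626.2729       5,636.4561
  Σ                    111.5408       754.3440       6,390.2930
P = 111.5408.
Convexity = Σ t(t+1)·PV / [P·(1+y)²] = 6,390.2930 / (111.5408 × 1.077444) = 53.17315.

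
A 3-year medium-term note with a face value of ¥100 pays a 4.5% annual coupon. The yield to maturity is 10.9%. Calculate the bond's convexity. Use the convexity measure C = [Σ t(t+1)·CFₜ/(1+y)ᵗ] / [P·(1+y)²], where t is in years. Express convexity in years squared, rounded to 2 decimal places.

With y = 0.109:
  t   CF        PV=CF/(1+0.109)^t    t·PV        t(t+1)·PV
  1         4.50         4.0577         4.0577           8.1154
  2         4.50         3.6589         7.3178          21.9533
  3       104.50        76.6164       229.8492         919.3966
  Σ                     84.3330       241.2246         949.4654
P = 84.3330.
Convexity = Σ t(t+1)·PV / [P·(1+y)²] = 949.4654 / (84.3330 × 1.229881) = 9.15416.

9.15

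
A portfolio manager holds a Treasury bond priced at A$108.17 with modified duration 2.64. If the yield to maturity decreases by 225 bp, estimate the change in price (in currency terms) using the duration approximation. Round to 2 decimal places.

+A$6.43

Duration approximation: ΔP/P ≈ -D_mod · Δy = -2.64 × (-0.0225) = +0.059400.
ΔP ≈ 108.17 × (+0.059400) = +6.425298.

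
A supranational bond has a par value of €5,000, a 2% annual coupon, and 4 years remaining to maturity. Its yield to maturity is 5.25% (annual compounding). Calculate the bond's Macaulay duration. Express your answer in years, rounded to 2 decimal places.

Periodic yield y = 0.0525. Discount each cash flow and weight by its year:
  t   CF        PV=CF/(1+0.0525)^t    t·PV
  1       100.00        95.0119        95.0119
  2       100.00        90.2726       180.5451
  3       100.00        85.7697       257.3090
  4     5,100.00     4,156.0595    16,624.2381
  Σ                  4,427.1136    17,157.1040
Price P = Σ PV = 4,427.1136.
Macaulay duration = Σ(t·PV) / P = 17,157.1040 / 4,427.1136 = 3.87546 years.

3.88 years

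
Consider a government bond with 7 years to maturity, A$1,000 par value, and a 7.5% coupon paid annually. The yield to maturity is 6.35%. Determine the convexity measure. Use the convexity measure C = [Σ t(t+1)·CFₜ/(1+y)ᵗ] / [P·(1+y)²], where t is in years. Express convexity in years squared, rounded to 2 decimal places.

37.76

With y = 0.0635:
  t   CF        PV=CF/(1+0.0635)^t    t·PV        t(t+1)·PV
  1        75.00        70.5219        70.5219         141.0437
  2        75.00        66.3111       132.6222         397.8666
  3        75.00        62.3518       187.0553         748.2212
  4        75.00        58.6288       234.5154       1,172.5768
  5        75.00        55.1282       275.6410       1,653.8459
  6        75.00        51.8366       311.0194       2,177.1361
  7     1,075.00       698.6280     4,890.3962      39,123.1695
  Σ                  1,063.4064     6,101.7714      45,413.8600
P = 1,063.4064.
Convexity = Σ t(t+1)·PV / [P·(1+y)²] = 45,413.8600 / (1,063.4064 × 1.131032) = 37.75845.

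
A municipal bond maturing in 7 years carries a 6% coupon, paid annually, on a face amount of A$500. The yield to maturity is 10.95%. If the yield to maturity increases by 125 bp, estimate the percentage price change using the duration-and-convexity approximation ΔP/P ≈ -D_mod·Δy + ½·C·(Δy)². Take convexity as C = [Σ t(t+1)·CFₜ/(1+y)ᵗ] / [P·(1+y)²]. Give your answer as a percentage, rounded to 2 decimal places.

-6.19%

With y = 0.1095:
  t   CF        PV=CF/(1+0.1095)^t    t·PV        t(t+1)·PV
  1        30.00        27.0392        27.0392          54.0784
  2        30.00        24.3706        48.7412         146.2237
  3        30.00        21.9654        65.8962         263.5849
  4        30.00        19.7976        79.1903         395.9515
  5        30.00        17.8437        89.2185         535.3108
  6        30.00        16.0826        96.4959         675.4710
  7       530.00       256.0853     1,792.5974      14,340.7792
  Σ                    383.1845     2,199.1787      16,411.3996
P = 383.1845; D_Mac = 5.73922 yrs; D_mod = 5.17280 yrs; C = 34.79230.
Duration effect: -5.17280 × (+0.0125) = -0.064660
Convexity effect: 0.5 × 34.79230 × (0.0125)² = +0.0027181
ΔP/P ≈ -0.064660 + 0.0027181 = -0.061942 = -6.1942%.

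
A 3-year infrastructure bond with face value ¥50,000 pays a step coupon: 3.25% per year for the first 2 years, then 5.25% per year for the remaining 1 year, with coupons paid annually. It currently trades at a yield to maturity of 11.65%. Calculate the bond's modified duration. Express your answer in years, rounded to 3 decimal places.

Periodic yield y = 0.1165. First find Macaulay duration:
  t   CF        PV=CF/(1+0.1165)^t    t·PV
  1     1,625.00     1,455.4411     1,455.4411
  2     1,625.00     1,303.5747     2,607.1493
  3    52,625.00    37,810.8053   113,432.4158
  Σ                 40,569.8210   117,495.0062
P = 40,569.8210; Macaulay duration = 117,495.0062 / 40,569.8210 = 2.89612 years.
Modified duration = D_Mac / (1 + y) = 2.89612 / 1.1165 = 2.59393 years.

2.594 years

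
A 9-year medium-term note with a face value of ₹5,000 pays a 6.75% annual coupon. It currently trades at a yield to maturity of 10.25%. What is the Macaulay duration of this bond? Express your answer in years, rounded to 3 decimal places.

6.768 years

Periodic yield y = 0.1025. Discount each cash flow and weight by its year:
  t   CF        PV=CF/(1+0.1025)^t    t·PV
  1       337.50       306.1224       306.1224
  2       337.50       277.6621       555.3242
  3       337.50       251.8477       755.5431
  4       337.50       228.4333       913.7331
  5       337.50       207.1957     1,035.9786
  6       337.50       187.9326     1,127.5958
  7       337.50       170.4604     1,193.2230
  8       337.50       154.6126     1,236.9011
  9     5,337.50     2,217.8415    19,960.5735
  Σ                  4,002.1084    27,084.9948
Price P = Σ PV = 4,002.1084.
Macaulay duration = Σ(t·PV) / P = 27,084.9948 / 4,002.1084 = 6.76768 years.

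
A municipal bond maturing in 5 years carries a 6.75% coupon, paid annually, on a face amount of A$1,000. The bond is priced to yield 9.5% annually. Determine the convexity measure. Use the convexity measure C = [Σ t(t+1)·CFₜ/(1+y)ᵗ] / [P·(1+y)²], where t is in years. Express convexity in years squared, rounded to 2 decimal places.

20.85

With y = 0.095:
  t   CF        PV=CF/(1+0.095)^t    t·PV        t(t+1)·PV
  1        67.50        61.6438        61.6438         123.2877
  2        67.50        56.2957       112.5915         337.7744
  3        67.50        51.4116       154.2349         616.9396
  4        67.50        46.9513       187.8051         939.0253
  5     1,067.50       678.1055     3,390.5277      20,343.1660
  Σ                    894.4080     3,906.8029      22,360.1930
P = 894.4080.
Convexity = Σ t(t+1)·PV / [P·(1+y)²] = 22,360.1930 / (894.4080 × 1.199025) = 20.85027.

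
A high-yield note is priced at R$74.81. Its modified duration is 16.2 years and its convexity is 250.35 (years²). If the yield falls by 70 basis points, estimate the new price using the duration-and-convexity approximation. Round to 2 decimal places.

Duration effect: -D_mod·Δy = -16.2 × (-0.007) = +0.113400
Convexity effect: ½·C·(Δy)² = 0.5 × 250.35 × (-0.007)² = +0.006133575
ΔP/P ≈ +0.113400 + 0.006133575 = +0.119533575
New price ≈ 74.81 × (1 + 0.119533575) = 83.75230674575.

R$83.75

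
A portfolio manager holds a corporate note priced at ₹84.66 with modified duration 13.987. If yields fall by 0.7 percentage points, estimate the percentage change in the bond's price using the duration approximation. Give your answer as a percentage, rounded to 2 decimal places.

+9.79%

Duration approximation: ΔP/P ≈ -D_mod · Δy = -13.987 × (-0.007) = +0.097909.
As a percentage: +9.7909%.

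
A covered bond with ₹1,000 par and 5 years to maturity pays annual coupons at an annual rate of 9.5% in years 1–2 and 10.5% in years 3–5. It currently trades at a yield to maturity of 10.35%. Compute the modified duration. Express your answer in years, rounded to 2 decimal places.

3.79 years

Periodic yield y = 0.1035. First find Macaulay duration:
  t   CF        PV=CF/(1+0.1035)^t    t·PV
  1        95.00        86.0897        86.0897
  2        95.00        78.0151       156.0303
  3       105.00        78.1398       234.4194
  4       105.00        70.8109       283.2435
  5     1,105.00       675.3060     3,376.5299
  Σ                    988.3615     4,136.3128
P = 988.3615; Macaulay duration = 4,136.3128 / 988.3615 = 4.18502 years.
Modified duration = D_Mac / (1 + y) = 4.18502 / 1.1035 = 3.79250 years.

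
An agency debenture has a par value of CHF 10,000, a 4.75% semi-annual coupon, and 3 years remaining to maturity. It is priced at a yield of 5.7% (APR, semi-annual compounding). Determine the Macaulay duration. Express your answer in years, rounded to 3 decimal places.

Periodic yield y = 0.0285. Discount each cash flow and weight by its period:
  t   CF        PV=CF/(1+0.0285)^t    t·PV
  1       237.50       230.9188       230.9188
  2       237.50       224.5200       449.0400
  3       237.50       218.2985       654.8955
  4       237.50       212.2494       848.9975
  5       237.50       206.3679     1,031.8395
  6    10,237.50     8,649.0446    51,894.2678
  Σ                  9,741.3992    55,109.9591
Price P = Σ PV = 9,741.3992.
Macaulay duration = Σ(t·PV) / P = 55,109.9591 / 9,741.3992 = 5.65729 half-year periods.
In years: 5.65729 / 2 = 2.82865 years.

2.829 years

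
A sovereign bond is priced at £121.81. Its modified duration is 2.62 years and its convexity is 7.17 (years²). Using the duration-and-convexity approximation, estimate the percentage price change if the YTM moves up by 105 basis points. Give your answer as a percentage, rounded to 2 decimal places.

Duration effect: -D_mod·Δy = -2.62 × (+0.0105) = -0.027510
Convexity effect: ½·C·(Δy)² = 0.5 × 7.17 × (0.0105)² = +0.00039524625
ΔP/P ≈ -0.027510 + 0.00039524625 = -0.02711475375
= -2.711475375%.

-2.71%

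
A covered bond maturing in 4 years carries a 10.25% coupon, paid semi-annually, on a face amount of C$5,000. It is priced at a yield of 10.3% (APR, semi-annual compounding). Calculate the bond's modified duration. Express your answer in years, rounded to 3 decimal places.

3.214 years

Periodic yield y = 0.0515. First find Macaulay duration:
  t   CF        PV=CF/(1+0.0515)^t    t·PV
  1       256.25       243.6995       243.6995
  2       256.25       231.7636       463.5273
  3       256.25       220.4124       661.2372
  4       256.25       209.6171       838.4685
  5       256.25       199.3506       996.7529
  6       256.25       189.5869     1,137.5211
  7       256.25       180.3013     1,262.1093
  8     5,256.25     3,517.2383    28,137.9066
  Σ                  4,991.9697    33,741.2224
P = 4,991.9697; Macaulay duration = 33,741.2224 / 4,991.9697 = 6.75910 half-year periods = 3.37955 years.
Modified duration = D_Mac / (1 + y) = 3.37955 / 1.0515 = 3.21403 years.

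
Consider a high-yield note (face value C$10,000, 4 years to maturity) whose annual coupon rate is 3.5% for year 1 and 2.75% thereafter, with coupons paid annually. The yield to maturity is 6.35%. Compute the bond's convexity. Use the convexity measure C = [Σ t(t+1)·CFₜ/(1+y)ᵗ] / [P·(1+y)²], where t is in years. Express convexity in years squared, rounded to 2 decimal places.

With y = 0.0635:
  t   CF        PV=CF/(1+0.0635)^t    t·PV        t(t+1)·PV
  1       350.00       329.1020       329.1020         658.2040
  2       275.00       243.1407       486.2814       1,458.8443
  3       275.00       228.6232       685.8695       2,743.4778
  4    10,275.00     8,032.1508    32,128.6032     160,643.0160
  Σ                  8,833.0167    33,629.8561     165,503.5422
P = 8,833.0167.
Convexity = Σ t(t+1)·PV / [P·(1+y)²] = 165,503.5422 / (8,833.0167 × 1.131032) = 16.56621.

16.57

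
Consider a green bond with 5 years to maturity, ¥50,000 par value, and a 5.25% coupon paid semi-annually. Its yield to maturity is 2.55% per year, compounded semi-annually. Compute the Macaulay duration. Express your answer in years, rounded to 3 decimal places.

Periodic yield y = 0.01275. Discount each cash flow and weight by its period:
  t   CF        PV=CF/(1+0.01275)^t    t·PV
  1     1,312.50     1,295.9763     1,295.9763
  2     1,312.50     1,279.6606     2,559.3213
  3     1,312.50     1,263.5504     3,790.6511
  4     1,312.50     1,247.6429     4,990.5717
  5     1,312.50     1,231.9357     6,159.6787
  6     1,312.50     1,216.4263     7,298.5578
  7     1,312.50     1,201.1121     8,407.7848
  8     1,312.50     1,185.9907     9,487.9259
  9     1,312.50     1,171.0597    10,539.5375
  10   51,312.50    45,206.4762   452,064.7624
  Σ                 56,299.8311   506,594.7674
Price P = Σ PV = 56,299.8311.
Macaulay duration = Σ(t·PV) / P = 506,594.7674 / 56,299.8311 = 8.99816 half-year periods.
In years: 8.99816 / 2 = 4.49908 years.

4.499 years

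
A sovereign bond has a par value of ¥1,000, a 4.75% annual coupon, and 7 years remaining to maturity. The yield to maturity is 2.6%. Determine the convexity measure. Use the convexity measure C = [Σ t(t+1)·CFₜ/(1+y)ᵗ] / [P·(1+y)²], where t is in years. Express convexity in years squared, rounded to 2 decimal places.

44.93

With y = 0.026:
  t   CF        PV=CF/(1+0.026)^t    t·PV        t(t+1)·PV
  1        47.50        46.2963        46.2963          92.5926
  2        47.50        45.1231        90.2462         270.7386
  3        47.50        43.9796       131.9389         527.7555
  4        47.50        42.8651       171.4605         857.3026
  5        47.50        41.7789       208.8944       1,253.3664
  6        47.50        40.7202       244.3209       1,710.2466
  7     1,047.50       875.2306     6,126.6144      49,012.9151
  Σ                  1,135.9938     7,019.7716      53,724.9174
P = 1,135.9938.
Convexity = Σ t(t+1)·PV / [P·(1+y)²] = 53,724.9174 / (1,135.9938 × 1.052676) = 44.92676.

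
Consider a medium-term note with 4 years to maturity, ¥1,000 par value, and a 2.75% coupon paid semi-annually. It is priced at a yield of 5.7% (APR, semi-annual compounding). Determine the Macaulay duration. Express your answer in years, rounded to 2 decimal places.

3.80 years

Periodic yield y = 0.0285. Discount each cash flow and weight by its period:
  t   CF        PV=CF/(1+0.0285)^t    t·PV
  1        13.75        13.3690        13.3690
  2        13.75        12.9985        25.9971
  3        13.75        12.6383        37.9150
  4        13.75        12.2881        49.1525
  5        13.75        11.9476        59.7381
  6        13.75        11.6165        69.6993
  7        13.75        11.2946        79.0625
  8     1,013.75       809.6485     6,477.1878
  Σ                    895.8012     6,812.1211
Price P = Σ PV = 895.8012.
Macaulay duration = Σ(t·PV) / P = 6,812.1211 / 895.8012 = 7.60450 half-year periods.
In years: 7.60450 / 2 = 3.80225 years.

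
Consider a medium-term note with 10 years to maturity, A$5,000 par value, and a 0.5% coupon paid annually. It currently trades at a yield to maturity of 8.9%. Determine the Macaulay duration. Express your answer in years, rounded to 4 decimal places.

Periodic yield y = 0.089. Discount each cash flow and weight by its year:
  t   CF        PV=CF/(1+0.089)^t    t·PV
  1        25.00        22.9568        22.9568
  2        25.00        21.0807        42.1613
  3        25.00        19.3578        58.0734
  4        25.00        17.7758        71.1031
  5        25.00        16.3230        81.6151
  6        25.00        14.9890        89.9340
  7        25.00        13.7640        96.3480
  8        25.00        12.6391       101.1130
  9        25.00        11.6062       104.4556
  10    5,025.00     2,142.1865    21,421.8645
  Σ                  2,292.6789    22,089.6250
Price P = Σ PV = 2,292.6789.
Macaulay duration = Σ(t·PV) / P = 22,089.6250 / 2,292.6789 = 9.63485 years.

9.6349 years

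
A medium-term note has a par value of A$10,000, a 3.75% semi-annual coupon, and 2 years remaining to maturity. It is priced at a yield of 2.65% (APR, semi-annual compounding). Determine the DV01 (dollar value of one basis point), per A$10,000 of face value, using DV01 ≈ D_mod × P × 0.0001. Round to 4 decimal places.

Periodic yield y = 0.01325.
  t   CF        PV=CF/(1+0.01325)^t    t·PV
  1       187.50       185.0481       185.0481
  2       187.50       182.6283       365.2566
  3       187.50       180.2401       540.7203
  4    10,187.50     9,664.9847    38,659.9389
  Σ                 10,212.9012    39,750.9639
P = 10,212.9012; D_Mac = 3.89223 half-year periods = 1.94612 yrs; D_mod = 1.92067 yrs.
DV01 ≈ 1.92067 × 10,212.9012 × 0.0001 = 1.961558.

A$1.9616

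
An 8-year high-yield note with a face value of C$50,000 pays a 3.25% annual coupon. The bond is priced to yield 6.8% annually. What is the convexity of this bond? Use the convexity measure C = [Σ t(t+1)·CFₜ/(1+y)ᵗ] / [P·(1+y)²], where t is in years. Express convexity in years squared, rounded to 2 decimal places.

53.23

With y = 0.068:
  t   CF        PV=CF/(1+0.068)^t    t·PV        t(t+1)·PV
  1     1,625.00     1,521.5356     1,521.5356       3,043.0712
  2     1,625.00     1,424.6588     2,849.3176       8,547.9527
  3     1,625.00     1,333.9502     4,001.8505      16,007.4021
  4     1,625.00     1,249.0170     4,996.0681      24,980.3403
  5     1,625.00     1,169.4916     5,847.4579      35,084.7476
  6     1,625.00     1,095.0296     6,570.1775      45,991.2422
  7     1,625.00     1,025.3086     7,177.1601      57,417.2811
  8    51,625.00    30,499.3120   243,994.4962   2,195,950.4662
  Σ                 39,318.3033   276,958.0635   2,387,022.5033
P = 39,318.3033.
Convexity = Σ t(t+1)·PV / [P·(1+y)²] = 2,387,022.5033 / (39,318.3033 × 1.140624) = 53.22544.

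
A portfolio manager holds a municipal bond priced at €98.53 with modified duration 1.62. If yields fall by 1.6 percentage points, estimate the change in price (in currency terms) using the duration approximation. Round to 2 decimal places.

Duration approximation: ΔP/P ≈ -D_mod · Δy = -1.62 × (-0.016) = +0.025920.
ΔP ≈ 98.53 × (+0.025920) = +2.5538976.

+€2.55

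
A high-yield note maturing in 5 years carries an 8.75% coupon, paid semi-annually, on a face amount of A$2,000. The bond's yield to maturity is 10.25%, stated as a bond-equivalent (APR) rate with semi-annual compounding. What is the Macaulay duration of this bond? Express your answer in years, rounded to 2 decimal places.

4.13 years

Periodic yield y = 0.05125. Discount each cash flow and weight by its period:
  t   CF        PV=CF/(1+0.05125)^t    t·PV
  1        87.50        83.2342        83.2342
  2        87.50        79.1765       158.3529
  3        87.50        75.3165       225.9494
  4        87.50        71.6447       286.5788
  5        87.50        68.1519       340.7595
  6        87.50        64.8294       388.9764
  7        87.50        61.6689       431.6821
  8        87.50        58.6624       469.2994
  9        87.50        55.8025       502.2229
  10    2,087.50     1,266.3869    12,663.8686
  Σ                  1,884.8739    15,550.9242
Price P = Σ PV = 1,884.8739.
Macaulay duration = Σ(t·PV) / P = 15,550.9242 / 1,884.8739 = 8.25038 half-year periods.
In years: 8.25038 / 2 = 4.12519 years.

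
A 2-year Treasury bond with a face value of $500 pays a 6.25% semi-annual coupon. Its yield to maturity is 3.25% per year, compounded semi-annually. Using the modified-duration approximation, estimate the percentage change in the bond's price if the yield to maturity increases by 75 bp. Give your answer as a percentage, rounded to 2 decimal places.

Periodic yield y = 0.01625. Modified duration first:
  t   CF        PV=CF/(1+0.01625)^t    t·PV
  1       15.625        15.3752        15.3752
  2       15.625        15.1293        30.2586
  3       15.625        14.8874        44.6621
  4      515.625       483.4279     1,933.7117
  Σ                    528.8198     2,024.0076
P = 528.8198; D_Mac = 3.82741 half-year periods = 1.91370 yrs; D_mod = 1.91370/(1+0.01625) = 1.88310 yrs.
ΔP/P ≈ -D_mod · Δy = -1.88310 × (+0.0075) = -0.014123 = -1.4123%.

-1.41%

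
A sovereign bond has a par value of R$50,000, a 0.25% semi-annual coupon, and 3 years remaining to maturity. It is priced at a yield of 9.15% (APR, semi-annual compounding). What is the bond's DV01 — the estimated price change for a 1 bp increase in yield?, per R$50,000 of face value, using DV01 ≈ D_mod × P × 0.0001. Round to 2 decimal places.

Periodic yield y = 0.04575.
  t   CF        PV=CF/(1+0.04575)^t    t·PV
  1        62.50        59.7657        59.7657
  2        62.50        57.1511       114.3021
  3        62.50        54.6508       163.9524
  4        62.50        52.2599       209.0396
  5        62.50        49.9736       249.8680
  6    50,062.50    38,277.6524   229,665.9142
  Σ                 38,551.4534   230,462.8420
P = 38,551.4534; D_Mac = 5.97806 half-year periods = 2.98903 yrs; D_mod = 2.85826 yrs.
DV01 ≈ 2.85826 × 38,551.4534 × 0.0001 = 11.019022.

R$11.02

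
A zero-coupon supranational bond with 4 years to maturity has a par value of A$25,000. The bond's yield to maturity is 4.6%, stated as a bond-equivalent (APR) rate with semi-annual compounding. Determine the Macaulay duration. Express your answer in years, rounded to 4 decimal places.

4.0000 years

A zero-coupon bond has a single cash flow at maturity, so its Macaulay duration equals its maturity: 4 years.
(Equivalently: 8 semi-annual periods ÷ 2 = 4 years.)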